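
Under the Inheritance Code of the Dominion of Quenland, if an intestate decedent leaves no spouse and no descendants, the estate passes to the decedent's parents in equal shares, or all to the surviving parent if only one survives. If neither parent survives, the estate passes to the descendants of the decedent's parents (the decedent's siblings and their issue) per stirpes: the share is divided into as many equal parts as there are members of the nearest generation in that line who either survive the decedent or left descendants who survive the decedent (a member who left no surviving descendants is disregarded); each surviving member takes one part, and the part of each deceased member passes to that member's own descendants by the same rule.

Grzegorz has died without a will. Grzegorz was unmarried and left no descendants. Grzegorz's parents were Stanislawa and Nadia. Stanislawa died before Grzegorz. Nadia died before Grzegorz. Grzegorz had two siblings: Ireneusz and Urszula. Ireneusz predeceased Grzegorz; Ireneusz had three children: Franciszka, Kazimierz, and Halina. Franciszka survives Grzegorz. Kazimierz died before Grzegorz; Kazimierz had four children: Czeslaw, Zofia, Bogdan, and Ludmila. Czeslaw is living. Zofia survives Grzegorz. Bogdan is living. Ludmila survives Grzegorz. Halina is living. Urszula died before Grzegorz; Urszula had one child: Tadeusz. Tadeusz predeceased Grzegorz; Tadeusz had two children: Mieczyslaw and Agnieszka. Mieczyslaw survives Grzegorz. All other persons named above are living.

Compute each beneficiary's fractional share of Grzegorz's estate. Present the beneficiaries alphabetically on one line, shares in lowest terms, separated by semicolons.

Agnieszka 1/4; Bogdan 1/24; Czeslaw 1/24; Franciszka 1/6; Halina 1/6; Ludmila 1/24; Mieczyslaw 1/4; Zofia 1/24

Neither parent survives and there are no descendants, so the estate passes to Grzegorz's siblings and their issue per stirpes.
The estate is divided into 2 equal shares of 1/2 among Ireneusz, Urszula.
Ireneusz predeceased; the 1/2 allotted to Ireneusz's branch passes to Ireneusz's issue by representation.
The 1/2 is divided into 3 equal shares of 1/6 among Franciszka, Kazimierz, Halina.
Franciszka is living and takes 1/6.
Kazimierz predeceased; the 1/6 allotted to Kazimierz's branch passes to Kazimierz's issue by representation.
The 1/6 is divided into 4 equal shares of 1/24 among Czeslaw, Zofia, Bogdan, Ludmila.
Czeslaw is living and takes 1/24.
Zofia is living and takes 1/24.
Bogdan is living and takes 1/24.
Ludmila is living and takes 1/24.
Halina is living and takes 1/6.
Urszula predeceased; the 1/2 allotted to Urszula's branch passes to Urszula's issue by representation.
Tadeusz's line is the sole branch at this level, so the full 1/2 passes to Tadeusz's issue by representation.
The 1/2 is divided into 2 equal shares of 1/4 among Mieczyslaw, Agnieszka.
Mieczyslaw is living and takes 1/4.
Agnieszka is living and takes 1/4.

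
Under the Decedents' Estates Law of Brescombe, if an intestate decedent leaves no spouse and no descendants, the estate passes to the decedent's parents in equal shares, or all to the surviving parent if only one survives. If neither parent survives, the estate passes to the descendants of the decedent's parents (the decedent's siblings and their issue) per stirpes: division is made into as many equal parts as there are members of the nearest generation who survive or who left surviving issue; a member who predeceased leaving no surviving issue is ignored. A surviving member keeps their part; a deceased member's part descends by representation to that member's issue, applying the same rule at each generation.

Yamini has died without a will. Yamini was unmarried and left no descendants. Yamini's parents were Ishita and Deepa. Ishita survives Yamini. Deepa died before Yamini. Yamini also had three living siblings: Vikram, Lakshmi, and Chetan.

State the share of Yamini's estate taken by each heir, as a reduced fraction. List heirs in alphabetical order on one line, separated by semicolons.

Ishita 1

Only one parent, Ishita, survives, so Ishita takes the entire estate. The siblings take nothing because a surviving parent has priority.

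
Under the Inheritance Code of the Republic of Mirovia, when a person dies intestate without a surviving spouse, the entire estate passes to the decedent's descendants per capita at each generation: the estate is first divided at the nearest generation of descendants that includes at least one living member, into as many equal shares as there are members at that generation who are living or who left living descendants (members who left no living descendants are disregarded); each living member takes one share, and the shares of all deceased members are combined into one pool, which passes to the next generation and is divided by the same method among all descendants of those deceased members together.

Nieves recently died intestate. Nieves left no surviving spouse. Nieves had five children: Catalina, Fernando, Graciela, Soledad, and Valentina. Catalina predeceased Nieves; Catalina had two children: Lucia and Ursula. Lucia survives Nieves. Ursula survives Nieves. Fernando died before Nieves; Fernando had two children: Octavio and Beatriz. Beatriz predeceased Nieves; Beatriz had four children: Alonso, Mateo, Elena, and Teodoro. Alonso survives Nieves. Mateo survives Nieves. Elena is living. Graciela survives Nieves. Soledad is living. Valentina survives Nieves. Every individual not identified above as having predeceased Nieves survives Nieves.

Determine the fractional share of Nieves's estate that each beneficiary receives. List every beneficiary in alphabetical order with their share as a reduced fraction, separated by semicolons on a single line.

Alonso 1/40; Elena 1/40; Graciela 1/5; Lucia 1/10; Mateo 1/40; Octavio 1/10; Soledad 1/5; Teodoro 1/40; Ursula 1/10; Valentina 1/5

There is no surviving spouse, so the entire estate passes to Nieves's descendants per capita at each generation.
At generation 1 (Catalina, Fernando, Graciela, Soledad, Valentina) there are 5 shares of (1)/5 = 1/5 each.
Living: Graciela, Soledad, and Valentina — each takes 1/5.
Deceased: Catalina and Fernando. Their combined 2/5 is pooled and carried to generation 2.
At generation 2 (Lucia, Ursula, Octavio, Beatriz) there are 4 shares of (2/5)/4 = 1/10 each.
Living: Lucia, Ursula, and Octavio — each takes 1/10.
Deceased: Beatriz. That 1/10 share is carried to generation 3.
At generation 3 (Alonso, Mateo, Elena, Teodoro) there are 4 shares of (1/10)/4 = 1/40 each.
Living: Alonso, Mateo, Elena, and Teodoro — each takes 1/40.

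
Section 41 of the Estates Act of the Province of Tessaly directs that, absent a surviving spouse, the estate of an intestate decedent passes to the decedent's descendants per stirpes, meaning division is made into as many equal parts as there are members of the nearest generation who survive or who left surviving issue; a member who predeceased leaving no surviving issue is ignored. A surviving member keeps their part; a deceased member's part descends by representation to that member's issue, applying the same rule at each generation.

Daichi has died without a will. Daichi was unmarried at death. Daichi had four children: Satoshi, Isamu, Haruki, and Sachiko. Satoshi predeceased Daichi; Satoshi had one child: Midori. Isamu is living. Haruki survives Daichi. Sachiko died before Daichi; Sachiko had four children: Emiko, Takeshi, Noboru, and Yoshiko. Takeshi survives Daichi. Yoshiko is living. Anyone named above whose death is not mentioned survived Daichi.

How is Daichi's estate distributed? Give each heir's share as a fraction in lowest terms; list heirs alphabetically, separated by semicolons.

Emiko 1/16; Haruki 1/4; Isamu 1/4; Midori 1/4; Noboru 1/16; Takeshi 1/16; Yoshiko 1/16

There is no surviving spouse, so the entire estate passes to Daichi's descendants per stirpes.
The estate is divided into 4 equal shares of 1/4 among Satoshi, Isamu, Haruki, Sachiko.
Satoshi predeceased; the 1/4 allotted to Satoshi's branch passes to Satoshi's issue by representation.
Midori is the sole taker at this level and receives the full 1/4.
Isamu is living and takes 1/4.
Haruki is living and takes 1/4.
Sachiko predeceased; the 1/4 allotted to Sachiko's branch passes to Sachiko's issue by representation.
The 1/4 is divided into 4 equal shares of 1/16 among Emiko, Takeshi, Noboru, Yoshiko.
Emiko is living and takes 1/16.
Takeshi is living and takes 1/16.
Noboru is living and takes 1/16.
Yoshiko is living and takes 1/16.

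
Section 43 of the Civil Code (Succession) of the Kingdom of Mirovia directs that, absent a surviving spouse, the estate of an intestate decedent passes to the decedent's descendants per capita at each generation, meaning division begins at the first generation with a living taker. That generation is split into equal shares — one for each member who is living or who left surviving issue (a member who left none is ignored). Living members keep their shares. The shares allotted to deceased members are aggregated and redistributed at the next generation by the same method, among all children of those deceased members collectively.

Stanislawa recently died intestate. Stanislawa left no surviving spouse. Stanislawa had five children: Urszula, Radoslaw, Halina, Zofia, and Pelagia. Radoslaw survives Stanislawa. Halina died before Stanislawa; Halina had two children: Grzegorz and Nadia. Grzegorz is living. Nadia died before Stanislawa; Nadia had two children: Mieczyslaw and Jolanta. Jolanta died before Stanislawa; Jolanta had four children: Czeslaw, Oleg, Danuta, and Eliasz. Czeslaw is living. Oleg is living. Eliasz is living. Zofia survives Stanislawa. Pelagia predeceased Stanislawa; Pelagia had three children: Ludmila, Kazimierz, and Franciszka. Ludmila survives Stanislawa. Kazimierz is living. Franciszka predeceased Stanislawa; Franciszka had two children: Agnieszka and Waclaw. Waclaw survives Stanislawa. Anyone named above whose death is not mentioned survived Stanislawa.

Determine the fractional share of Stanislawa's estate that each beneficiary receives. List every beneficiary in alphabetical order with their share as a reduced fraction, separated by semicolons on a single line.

Agnieszka 1/25; Czeslaw 1/100; Danuta 1/100; Eliasz 1/100; Grzegorz 2/25; Kazimierz 2/25; Ludmila 2/25; Mieczyslaw 1/25; Oleg 1/100; Radoslaw 1/5; Urszula 1/5; Waclaw 1/25; Zofia 1/5

There is no surviving spouse, so the entire estate passes to Stanislawa's descendants per capita at each generation.
At generation 1 (Urszula, Radoslaw, Halina, Zofia, Pelagia) there are 5 shares of (1)/5 = 1/5 each.
Living: Urszula, Radoslaw, and Zofia — each takes 1/5.
Deceased: Halina and Pelagia. Their combined 2/5 is pooled and carried to generation 2.
At generation 2 (Grzegorz, Nadia, Ludmila, Kazimierz, Franciszka) there are 5 shares of (2/5)/5 = 2/25 each.
Living: Grzegorz, Ludmila, and Kazimierz — each takes 2/25.
Deceased: Nadia and Franciszka. Their combined 4/25 is pooled and carried to generation 3.
At generation 3 (Mieczyslaw, Jolanta, Agnieszka, Waclaw) there are 4 shares of (4/25)/4 = 1/25 each.
Living: Mieczyslaw, Agnieszka, and Waclaw — each takes 1/25.
Deceased: Jolanta. That 1/25 share is carried to generation 4.
At generation 4 (Czeslaw, Oleg, Danuta, Eliasz) there are 4 shares of (1/25)/4 = 1/100 each.
Living: Czeslaw, Oleg, Danuta, and Eliasz — each takes 1/100.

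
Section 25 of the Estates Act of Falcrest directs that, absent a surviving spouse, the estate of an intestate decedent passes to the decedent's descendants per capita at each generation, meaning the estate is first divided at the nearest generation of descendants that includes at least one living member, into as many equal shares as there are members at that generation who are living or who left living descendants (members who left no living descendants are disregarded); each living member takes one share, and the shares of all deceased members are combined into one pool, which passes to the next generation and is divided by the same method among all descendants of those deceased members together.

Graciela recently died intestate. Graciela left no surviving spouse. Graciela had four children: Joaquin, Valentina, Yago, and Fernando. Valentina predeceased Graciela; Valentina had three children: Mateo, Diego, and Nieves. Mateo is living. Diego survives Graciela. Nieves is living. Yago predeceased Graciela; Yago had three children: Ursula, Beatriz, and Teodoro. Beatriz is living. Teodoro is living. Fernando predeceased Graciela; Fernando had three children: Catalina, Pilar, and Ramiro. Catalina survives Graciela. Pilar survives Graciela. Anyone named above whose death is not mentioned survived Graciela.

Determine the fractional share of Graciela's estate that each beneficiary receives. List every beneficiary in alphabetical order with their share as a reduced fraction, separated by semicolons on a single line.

Beatriz 1/12; Catalina 1/12; Diego 1/12; Joaquin 1/4; Mateo 1/12; Nieves 1/12; Pilar 1/12; Ramiro 1/12; Teodoro 1/12; Ursula 1/12

There is no surviving spouse, so the entire estate passes to Graciela's descendants per capita at each generation.
At generation 1 (Joaquin, Valentina, Yago, Fernando) there are 4 shares of (1)/4 = 1/4 each.
Living: Joaquin — each takes 1/4.
Deceased: Valentina, Yago, and Fernando. Their combined 3/4 is pooled and carried to generation 2.
At generation 2 (Mateo, Diego, Nieves, Ursula, Beatriz, Teodoro, Catalina, Pilar, Ramiro) there are 9 shares of (3/4)/9 = 1/12 each.
Living: Mateo, Diego, Nieves, Ursula, Beatriz, Teodoro, Catalina, Pilar, and Ramiro — each takes 1/12.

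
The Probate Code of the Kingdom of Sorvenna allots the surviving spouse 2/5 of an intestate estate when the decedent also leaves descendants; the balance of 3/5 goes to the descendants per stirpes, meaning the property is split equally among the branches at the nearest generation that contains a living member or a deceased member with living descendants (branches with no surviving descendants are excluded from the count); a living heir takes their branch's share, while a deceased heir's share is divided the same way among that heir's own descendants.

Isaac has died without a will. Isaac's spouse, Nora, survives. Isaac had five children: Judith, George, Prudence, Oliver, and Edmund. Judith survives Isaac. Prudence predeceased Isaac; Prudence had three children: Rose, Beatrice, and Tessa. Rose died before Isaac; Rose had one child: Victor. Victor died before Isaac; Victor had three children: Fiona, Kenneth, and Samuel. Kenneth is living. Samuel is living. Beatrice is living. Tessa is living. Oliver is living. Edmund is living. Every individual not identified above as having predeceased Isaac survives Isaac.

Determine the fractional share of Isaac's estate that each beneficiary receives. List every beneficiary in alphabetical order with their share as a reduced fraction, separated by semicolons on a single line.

Beatrice 1/25; Edmund 3/25; Fiona 1/75; George 3/25; Judith 3/25; Kenneth 1/75; Nora 2/5; Oliver 3/25; Samuel 1/75; Tessa 1/25

Nora, as surviving spouse, takes 2/5.
The remaining 3/5 passes to Isaac's descendants per stirpes.
The 3/5 is divided into 5 equal shares of 3/25 among Judith, George, Prudence, Oliver, Edmund.
Judith is living and takes 3/25.
George is living and takes 3/25.
Prudence predeceased; the 3/25 allotted to Prudence's branch passes to Prudence's issue by representation.
The 3/25 is divided into 3 equal shares of 1/25 among Rose, Beatrice, Tessa.
Rose predeceased; the 1/25 allotted to Rose's branch passes to Rose's issue by representation.
Victor's line is the sole branch at this level, so the full 1/25 passes to Victor's issue by representation.
The 1/25 is divided into 3 equal shares of 1/75 among Fiona, Kenneth, Samuel.
Fiona is living and takes 1/75.
Kenneth is living and takes 1/75.
Samuel is living and takes 1/75.
Beatrice is living and takes 1/25.
Tessa is living and takes 1/25.
Oliver is living and takes 3/25.
Edmund is living and takes 3/25.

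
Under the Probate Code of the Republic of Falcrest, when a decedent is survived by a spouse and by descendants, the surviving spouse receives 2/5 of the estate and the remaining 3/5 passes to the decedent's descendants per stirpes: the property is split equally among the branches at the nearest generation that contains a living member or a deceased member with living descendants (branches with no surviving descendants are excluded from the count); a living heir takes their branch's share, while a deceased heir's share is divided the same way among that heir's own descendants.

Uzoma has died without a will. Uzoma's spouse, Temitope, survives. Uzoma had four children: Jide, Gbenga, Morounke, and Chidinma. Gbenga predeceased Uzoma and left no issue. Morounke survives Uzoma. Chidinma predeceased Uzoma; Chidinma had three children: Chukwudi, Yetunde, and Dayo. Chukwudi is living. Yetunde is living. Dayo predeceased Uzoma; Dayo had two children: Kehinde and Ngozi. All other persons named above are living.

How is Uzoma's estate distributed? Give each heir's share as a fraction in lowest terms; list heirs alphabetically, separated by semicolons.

Temitope, as surviving spouse, takes 2/5.
The remaining 3/5 passes to Uzoma's descendants per stirpes.
Gbenga left no surviving issue, so that branch lapses and is disregarded.
The 3/5 is divided into 3 equal shares of 1/5 among Jide, Morounke, Chidinma.
Jide is living and takes 1/5.
Morounke is living and takes 1/5.
Chidinma predeceased; the 1/5 allotted to Chidinma's branch passes to Chidinma's issue by representation.
The 1/5 is divided into 3 equal shares of 1/15 among Chukwudi, Yetunde, Dayo.
Chukwudi is living and takes 1/15.
Yetunde is living and takes 1/15.
Dayo predeceased; the 1/15 allotted to Dayo's branch passes to Dayo's issue by representation.
The 1/15 is divided into 2 equal shares of 1/30 among Kehinde, Ngozi.
Kehinde is living and takes 1/30.
Ngozi is living and takes 1/30.

Chukwudi 1/15; Jide 1/5; Kehinde 1/30; Morounke 1/5; Ngozi 1/30; Temitope 2/5; Yetunde 1/15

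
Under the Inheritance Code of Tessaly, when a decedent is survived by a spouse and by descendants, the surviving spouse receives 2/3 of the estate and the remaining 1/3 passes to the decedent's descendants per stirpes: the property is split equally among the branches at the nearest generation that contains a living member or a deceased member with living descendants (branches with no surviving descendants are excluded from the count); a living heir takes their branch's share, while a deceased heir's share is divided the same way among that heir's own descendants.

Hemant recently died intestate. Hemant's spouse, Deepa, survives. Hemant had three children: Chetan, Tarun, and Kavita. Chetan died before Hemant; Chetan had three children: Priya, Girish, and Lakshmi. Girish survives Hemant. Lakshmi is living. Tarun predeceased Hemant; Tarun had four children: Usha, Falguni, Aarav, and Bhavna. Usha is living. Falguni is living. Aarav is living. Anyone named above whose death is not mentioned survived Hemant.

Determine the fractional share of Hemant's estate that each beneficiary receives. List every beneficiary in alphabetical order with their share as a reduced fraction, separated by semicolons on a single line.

Deepa, as surviving spouse, takes 2/3.
The remaining 1/3 passes to Hemant's descendants per stirpes.
The 1/3 is divided into 3 equal shares of 1/9 among Chetan, Tarun, Kavita.
Chetan predeceased; the 1/9 allotted to Chetan's branch passes to Chetan's issue by representation.
The 1/9 is divided into 3 equal shares of 1/27 among Priya, Girish, Lakshmi.
Priya is living and takes 1/27.
Girish is living and takes 1/27.
Lakshmi is living and takes 1/27.
Tarun predeceased; the 1/9 allotted to Tarun's branch passes to Tarun's issue by representation.
The 1/9 is divided into 4 equal shares of 1/36 among Usha, Falguni, Aarav, Bhavna.
Usha is living and takes 1/36.
Falguni is living and takes 1/36.
Aarav is living and takes 1/36.
Bhavna is living and takes 1/36.
Kavita is living and takes 1/9.

Aarav 1/36; Bhavna 1/36; Deepa 2/3; Falguni 1/36; Girish 1/27; Kavita 1/9; Lakshmi 1/27; Priya 1/27; Usha 1/36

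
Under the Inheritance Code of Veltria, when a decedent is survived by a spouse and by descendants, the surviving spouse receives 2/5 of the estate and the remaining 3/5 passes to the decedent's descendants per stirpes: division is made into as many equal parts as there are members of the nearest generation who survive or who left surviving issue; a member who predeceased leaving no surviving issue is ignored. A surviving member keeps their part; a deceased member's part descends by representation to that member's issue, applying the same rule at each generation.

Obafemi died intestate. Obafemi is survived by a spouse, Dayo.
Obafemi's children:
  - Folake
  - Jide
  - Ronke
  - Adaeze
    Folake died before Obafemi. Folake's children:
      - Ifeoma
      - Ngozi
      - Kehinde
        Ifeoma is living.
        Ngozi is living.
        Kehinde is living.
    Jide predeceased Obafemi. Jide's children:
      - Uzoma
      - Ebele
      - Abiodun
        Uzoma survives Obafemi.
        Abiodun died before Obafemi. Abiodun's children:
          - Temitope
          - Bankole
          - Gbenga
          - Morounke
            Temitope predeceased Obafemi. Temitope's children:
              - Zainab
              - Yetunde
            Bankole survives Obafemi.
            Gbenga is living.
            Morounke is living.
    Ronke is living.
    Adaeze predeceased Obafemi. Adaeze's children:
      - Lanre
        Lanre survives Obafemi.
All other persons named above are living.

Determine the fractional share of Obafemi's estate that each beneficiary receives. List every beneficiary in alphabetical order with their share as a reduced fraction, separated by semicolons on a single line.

Bankole 1/80; Dayo 2/5; Ebele 1/20; Gbenga 1/80; Ifeoma 1/20; Kehinde 1/20; Lanre 3/20; Morounke 1/80; Ngozi 1/20; Ronke 3/20; Uzoma 1/20; Yetunde 1/160; Zainab 1/160

Dayo, as surviving spouse, takes 2/5.
The remaining 3/5 passes to Obafemi's descendants per stirpes.
The 3/5 is divided into 4 equal shares of 3/20 among Folake, Jide, Ronke, Adaeze.
Folake predeceased; the 3/20 allotted to Folake's branch passes to Folake's issue by representation.
The 3/20 is divided into 3 equal shares of 1/20 among Ifeoma, Ngozi, Kehinde.
Ifeoma is living and takes 1/20.
Ngozi is living and takes 1/20.
Kehinde is living and takes 1/20.
Jide predeceased; the 3/20 allotted to Jide's branch passes to Jide's issue by representation.
The 3/20 is divided into 3 equal shares of 1/20 among Uzoma, Ebele, Abiodun.
Uzoma is living and takes 1/20.
Ebele is living and takes 1/20.
Abiodun predeceased; the 1/20 allotted to Abiodun's branch passes to Abiodun's issue by representation.
The 1/20 is divided into 4 equal shares of 1/80 among Temitope, Bankole, Gbenga, Morounke.
Temitope predeceased; the 1/80 allotted to Temitope's branch passes to Temitope's issue by representation.
The 1/80 is divided into 2 equal shares of 1/160 among Zainab, Yetunde.
Zainab is living and takes 1/160.
Yetunde is living and takes 1/160.
Bankole is living and takes 1/80.
Gbenga is living and takes 1/80.
Morounke is living and takes 1/80.
Ronke is living and takes 3/20.
Adaeze predeceased; the 3/20 allotted to Adaeze's branch passes to Adaeze's issue by representation.
Lanre is the sole taker at this level and receives the full 3/20.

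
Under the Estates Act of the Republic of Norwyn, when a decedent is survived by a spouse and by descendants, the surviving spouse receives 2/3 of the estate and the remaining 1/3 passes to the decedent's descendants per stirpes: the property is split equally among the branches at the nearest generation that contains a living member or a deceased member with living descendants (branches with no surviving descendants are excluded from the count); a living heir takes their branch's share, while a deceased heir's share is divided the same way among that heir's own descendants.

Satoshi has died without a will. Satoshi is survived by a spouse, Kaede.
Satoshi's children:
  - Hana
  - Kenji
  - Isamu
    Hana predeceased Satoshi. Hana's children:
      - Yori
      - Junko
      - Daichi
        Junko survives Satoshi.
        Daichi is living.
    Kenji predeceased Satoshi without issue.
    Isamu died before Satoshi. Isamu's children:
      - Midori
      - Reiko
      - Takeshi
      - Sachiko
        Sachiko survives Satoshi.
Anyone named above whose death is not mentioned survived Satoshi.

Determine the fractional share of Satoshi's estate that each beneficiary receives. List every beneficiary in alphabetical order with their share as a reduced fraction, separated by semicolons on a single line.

Daichi 1/18; Junko 1/18; Kaede 2/3; Midori 1/24; Reiko 1/24; Sachiko 1/24; Takeshi 1/24; Yori 1/18

Kaede, as surviving spouse, takes 2/3.
The remaining 1/3 passes to Satoshi's descendants per stirpes.
Kenji left no surviving issue, so that branch lapses and is disregarded.
The 1/3 is divided into 2 equal shares of 1/6 among Hana, Isamu.
Hana predeceased; the 1/6 allotted to Hana's branch passes to Hana's issue by representation.
The 1/6 is divided into 3 equal shares of 1/18 among Yori, Junko, Daichi.
Yori is living and takes 1/18.
Junko is living and takes 1/18.
Daichi is living and takes 1/18.
Isamu predeceased; the 1/6 allotted to Isamu's branch passes to Isamu's issue by representation.
The 1/6 is divided into 4 equal shares of 1/24 among Midori, Reiko, Takeshi, Sachiko.
Midori is living and takes 1/24.
Reiko is living and takes 1/24.
Takeshi is living and takes 1/24.
Sachiko is living and takes 1/24.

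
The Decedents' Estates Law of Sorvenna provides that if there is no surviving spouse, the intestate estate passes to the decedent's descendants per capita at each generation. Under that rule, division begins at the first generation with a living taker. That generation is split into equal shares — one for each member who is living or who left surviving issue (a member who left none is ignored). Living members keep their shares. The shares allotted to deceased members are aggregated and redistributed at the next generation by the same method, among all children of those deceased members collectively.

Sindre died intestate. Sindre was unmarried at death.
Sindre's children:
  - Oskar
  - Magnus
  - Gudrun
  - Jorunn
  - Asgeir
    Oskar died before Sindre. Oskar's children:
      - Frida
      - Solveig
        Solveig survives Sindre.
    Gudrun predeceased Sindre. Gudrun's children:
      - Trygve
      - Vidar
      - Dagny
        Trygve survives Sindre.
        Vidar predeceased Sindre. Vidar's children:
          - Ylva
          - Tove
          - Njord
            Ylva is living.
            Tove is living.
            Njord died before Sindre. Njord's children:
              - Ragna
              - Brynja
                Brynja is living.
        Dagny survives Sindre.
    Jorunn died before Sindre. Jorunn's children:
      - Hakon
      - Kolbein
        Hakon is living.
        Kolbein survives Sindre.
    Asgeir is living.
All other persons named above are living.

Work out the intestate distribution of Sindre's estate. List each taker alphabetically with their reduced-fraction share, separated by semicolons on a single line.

Asgeir 1/5; Brynja 1/70; Dagny 3/35; Frida 3/35; Hakon 3/35; Kolbein 3/35; Magnus 1/5; Ragna 1/70; Solveig 3/35; Tove 1/35; Trygve 3/35; Ylva 1/35

There is no surviving spouse, so the entire estate passes to Sindre's descendants per capita at each generation.
At generation 1 (Oskar, Magnus, Gudrun, Jorunn, Asgeir) there are 5 shares of (1)/5 = 1/5 each.
Living: Magnus and Asgeir — each takes 1/5.
Deceased: Oskar, Gudrun, and Jorunn. Their combined 3/5 is pooled and carried to generation 2.
At generation 2 (Frida, Solveig, Trygve, Vidar, Dagny, Hakon, Kolbein) there are 7 shares of (3/5)/7 = 3/35 each.
Living: Frida, Solveig, Trygve, Dagny, Hakon, and Kolbein — each takes 3/35.
Deceased: Vidar. That 3/35 share is carried to generation 3.
At generation 3 (Ylva, Tove, Njord) there are 3 shares of (3/35)/3 = 1/35 each.
Living: Ylva and Tove — each takes 1/35.
Deceased: Njord. That 1/35 share is carried to generation 4.
At generation 4 (Ragna, Brynja) there are 2 shares of (1/35)/2 = 1/70 each.
Living: Ragna and Brynja — each takes 1/70.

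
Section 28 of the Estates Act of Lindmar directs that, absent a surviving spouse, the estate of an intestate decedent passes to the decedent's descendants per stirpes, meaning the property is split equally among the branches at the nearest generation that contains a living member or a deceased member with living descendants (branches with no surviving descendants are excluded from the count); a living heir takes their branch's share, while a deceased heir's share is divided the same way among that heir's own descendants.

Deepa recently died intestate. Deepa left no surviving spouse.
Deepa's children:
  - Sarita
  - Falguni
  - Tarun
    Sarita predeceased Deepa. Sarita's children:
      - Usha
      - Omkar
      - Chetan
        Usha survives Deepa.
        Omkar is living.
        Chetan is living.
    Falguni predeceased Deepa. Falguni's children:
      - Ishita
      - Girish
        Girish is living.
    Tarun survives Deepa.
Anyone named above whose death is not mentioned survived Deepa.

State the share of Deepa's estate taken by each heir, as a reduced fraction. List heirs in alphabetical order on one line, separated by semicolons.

There is no surviving spouse, so the entire estate passes to Deepa's descendants per stirpes.
The estate is divided into 3 equal shares of 1/3 among Sarita, Falguni, Tarun.
Sarita predeceased; the 1/3 allotted to Sarita's branch passes to Sarita's issue by representation.
The 1/3 is divided into 3 equal shares of 1/9 among Usha, Omkar, Chetan.
Usha is living and takes 1/9.
Omkar is living and takes 1/9.
Chetan is living and takes 1/9.
Falguni predeceased; the 1/3 allotted to Falguni's branch passes to Falguni's issue by representation.
The 1/3 is divided into 2 equal shares of 1/6 among Ishita, Girish.
Ishita is living and takes 1/6.
Girish is living and takes 1/6.
Tarun is living and takes 1/3.

Chetan 1/9; Girish 1/6; Ishita 1/6; Omkar 1/9; Tarun 1/3; Usha 1/9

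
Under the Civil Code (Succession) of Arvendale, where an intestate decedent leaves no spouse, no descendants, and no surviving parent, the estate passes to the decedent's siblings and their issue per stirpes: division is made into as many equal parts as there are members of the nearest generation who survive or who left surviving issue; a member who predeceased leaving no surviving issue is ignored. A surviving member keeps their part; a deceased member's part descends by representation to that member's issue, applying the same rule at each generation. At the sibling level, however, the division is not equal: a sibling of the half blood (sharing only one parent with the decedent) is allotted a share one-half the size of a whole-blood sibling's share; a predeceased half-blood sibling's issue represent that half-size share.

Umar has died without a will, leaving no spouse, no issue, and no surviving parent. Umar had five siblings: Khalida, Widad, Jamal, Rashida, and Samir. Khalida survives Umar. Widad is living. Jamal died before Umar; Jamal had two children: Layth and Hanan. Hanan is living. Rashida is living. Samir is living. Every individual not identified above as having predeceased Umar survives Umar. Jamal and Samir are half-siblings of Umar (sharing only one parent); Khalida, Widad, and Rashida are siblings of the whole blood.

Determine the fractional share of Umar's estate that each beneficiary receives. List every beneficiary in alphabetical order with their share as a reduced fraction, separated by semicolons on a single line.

Hanan 1/16; Khalida 1/4; Layth 1/16; Rashida 1/4; Samir 1/8; Widad 1/4

No spouse, descendants, or parent survives, so the estate passes to Umar's siblings per stirpes.
Half-blood siblings count for one-half the weight of whole-blood siblings at the initial division.
Dividing 1 in proportion to weights (total weight 4): Khalida (weight 1) → 1/4; Widad (weight 1) → 1/4; Jamal (weight 1/2) → 1/8; Rashida (weight 1) → 1/4; Samir (weight 1/2) → 1/8.
Khalida is living and takes 1/4.
Widad is living and takes 1/4.
Jamal predeceased; the 1/8 allotted to Jamal's branch passes to Jamal's issue by representation.
The 1/8 is divided into 2 equal shares of 1/16 among Layth, Hanan.
Layth is living and takes 1/16.
Hanan is living and takes 1/16.
Rashida is living and takes 1/4.
Samir is living and takes 1/8.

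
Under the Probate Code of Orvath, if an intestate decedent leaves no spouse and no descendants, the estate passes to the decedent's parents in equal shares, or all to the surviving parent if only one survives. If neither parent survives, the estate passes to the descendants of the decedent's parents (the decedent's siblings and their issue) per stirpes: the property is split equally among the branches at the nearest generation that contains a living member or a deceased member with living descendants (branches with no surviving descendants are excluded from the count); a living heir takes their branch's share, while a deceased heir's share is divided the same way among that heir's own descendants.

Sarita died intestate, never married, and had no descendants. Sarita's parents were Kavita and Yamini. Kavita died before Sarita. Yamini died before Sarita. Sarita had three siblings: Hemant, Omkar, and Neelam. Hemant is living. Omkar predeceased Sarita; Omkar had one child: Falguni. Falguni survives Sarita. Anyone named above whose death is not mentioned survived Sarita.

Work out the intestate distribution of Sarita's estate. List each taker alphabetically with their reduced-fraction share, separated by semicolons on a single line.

Falguni 1/3; Hemant 1/3; Neelam 1/3

Neither parent survives and there are no descendants, so the estate passes to Sarita's siblings and their issue per stirpes.
The estate is divided into 3 equal shares of 1/3 among Hemant, Omkar, Neelam.
Hemant is living and takes 1/3.
Omkar predeceased; the 1/3 allotted to Omkar's branch passes to Omkar's issue by representation.
Falguni is the sole taker at this level and receives the full 1/3.
Neelam is living and takes 1/3.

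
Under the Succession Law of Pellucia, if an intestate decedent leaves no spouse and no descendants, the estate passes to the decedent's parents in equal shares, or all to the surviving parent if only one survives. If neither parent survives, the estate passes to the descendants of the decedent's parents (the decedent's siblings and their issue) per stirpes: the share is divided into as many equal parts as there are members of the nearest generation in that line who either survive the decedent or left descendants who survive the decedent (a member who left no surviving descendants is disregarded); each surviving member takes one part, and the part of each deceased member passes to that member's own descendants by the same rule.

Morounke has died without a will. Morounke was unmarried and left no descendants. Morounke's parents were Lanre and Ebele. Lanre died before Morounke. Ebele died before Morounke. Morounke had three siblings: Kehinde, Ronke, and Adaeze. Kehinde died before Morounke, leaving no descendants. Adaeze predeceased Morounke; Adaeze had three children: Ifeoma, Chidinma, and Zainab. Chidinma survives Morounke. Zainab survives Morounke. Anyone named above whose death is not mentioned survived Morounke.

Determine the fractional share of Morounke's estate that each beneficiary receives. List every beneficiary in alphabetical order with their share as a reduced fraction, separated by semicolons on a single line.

Chidinma 1/6; Ifeoma 1/6; Ronke 1/2; Zainab 1/6

Neither parent survives and there are no descendants, so the estate passes to Morounke's siblings and their issue per stirpes.
Kehinde left no surviving issue, so that branch lapses and is disregarded.
The estate is divided into 2 equal shares of 1/2 among Ronke, Adaeze.
Ronke is living and takes 1/2.
Adaeze predeceased; the 1/2 allotted to Adaeze's branch passes to Adaeze's issue by representation.
The 1/2 is divided into 3 equal shares of 1/6 among Ifeoma, Chidinma, Zainab.
Ifeoma is living and takes 1/6.
Chidinma is living and takes 1/6.
Zainab is living and takes 1/6.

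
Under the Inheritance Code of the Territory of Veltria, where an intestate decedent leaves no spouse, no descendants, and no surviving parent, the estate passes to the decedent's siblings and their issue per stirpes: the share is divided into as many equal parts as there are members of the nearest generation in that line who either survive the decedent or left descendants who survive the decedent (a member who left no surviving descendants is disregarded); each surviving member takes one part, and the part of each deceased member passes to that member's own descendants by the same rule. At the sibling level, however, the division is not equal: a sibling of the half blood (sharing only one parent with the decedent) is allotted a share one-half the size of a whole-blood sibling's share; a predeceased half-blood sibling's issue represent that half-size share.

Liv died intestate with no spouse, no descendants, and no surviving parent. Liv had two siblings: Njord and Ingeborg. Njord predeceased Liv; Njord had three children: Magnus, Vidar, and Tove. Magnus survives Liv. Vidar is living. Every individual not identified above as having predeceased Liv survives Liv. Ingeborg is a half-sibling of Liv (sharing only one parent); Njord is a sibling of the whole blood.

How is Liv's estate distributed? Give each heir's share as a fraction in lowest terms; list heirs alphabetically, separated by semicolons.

Ingeborg 1/3; Magnus 2/9; Tove 2/9; Vidar 2/9

No spouse, descendants, or parent survives, so the estate passes to Liv's siblings per stirpes.
Half-blood siblings count for one-half the weight of whole-blood siblings at the initial division.
Dividing 1 in proportion to weights (total weight 3/2): Njord (weight 1) → 2/3; Ingeborg (weight 1/2) → 1/3.
Njord predeceased; the 2/3 allotted to Njord's branch passes to Njord's issue by representation.
The 2/3 is divided into 3 equal shares of 2/9 among Magnus, Vidar, Tove.
Magnus is living and takes 2/9.
Vidar is living and takes 2/9.
Tove is living and takes 2/9.
Ingeborg is living and takes 1/3.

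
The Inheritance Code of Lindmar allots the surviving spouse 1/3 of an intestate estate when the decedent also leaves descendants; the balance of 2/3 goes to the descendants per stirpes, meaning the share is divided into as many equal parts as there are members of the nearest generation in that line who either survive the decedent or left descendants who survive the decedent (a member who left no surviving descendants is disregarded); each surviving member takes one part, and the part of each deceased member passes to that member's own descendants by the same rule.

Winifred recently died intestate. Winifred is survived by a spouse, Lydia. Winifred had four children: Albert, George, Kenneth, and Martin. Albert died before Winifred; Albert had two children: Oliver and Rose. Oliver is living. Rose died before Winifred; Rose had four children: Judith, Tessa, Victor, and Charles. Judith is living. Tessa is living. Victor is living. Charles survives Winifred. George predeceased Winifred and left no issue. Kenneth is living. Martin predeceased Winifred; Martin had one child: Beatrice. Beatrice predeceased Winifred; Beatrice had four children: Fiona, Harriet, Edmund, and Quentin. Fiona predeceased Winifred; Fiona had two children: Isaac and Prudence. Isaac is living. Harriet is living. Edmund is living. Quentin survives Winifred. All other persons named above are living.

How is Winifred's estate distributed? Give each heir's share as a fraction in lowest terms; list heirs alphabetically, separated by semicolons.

Charles 1/36; Edmund 1/18; Harriet 1/18; Isaac 1/36; Judith 1/36; Kenneth 2/9; Lydia 1/3; Oliver 1/9; Prudence 1/36; Quentin 1/18; Tessa 1/36; Victor 1/36

Lydia, as surviving spouse, takes 1/3.
The remaining 2/3 passes to Winifred's descendants per stirpes.
George left no surviving issue, so that branch lapses and is disregarded.
The 2/3 is divided into 3 equal shares of 2/9 among Albert, Kenneth, Martin.
Albert predeceased; the 2/9 allotted to Albert's branch passes to Albert's issue by representation.
The 2/9 is divided into 2 equal shares of 1/9 among Oliver, Rose.
Oliver is living and takes 1/9.
Rose predeceased; the 1/9 allotted to Rose's branch passes to Rose's issue by representation.
The 1/9 is divided into 4 equal shares of 1/36 among Judith, Tessa, Victor, Charles.
Judith is living and takes 1/36.
Tessa is living and takes 1/36.
Victor is living and takes 1/36.
Charles is living and takes 1/36.
Kenneth is living and takes 2/9.
Martin predeceased; the 2/9 allotted to Martin's branch passes to Martin's issue by representation.
Beatrice's line is the sole branch at this level, so the full 2/9 passes to Beatrice's issue by representation.
The 2/9 is divided into 4 equal shares of 1/18 among Fiona, Harriet, Edmund, Quentin.
Fiona predeceased; the 1/18 allotted to Fiona's branch passes to Fiona's issue by representation.
The 1/18 is divided into 2 equal shares of 1/36 among Isaac, Prudence.
Isaac is living and takes 1/36.
Prudence is living and takes 1/36.
Harriet is living and takes 1/18.
Edmund is living and takes 1/18.
Quentin is living and takes 1/18.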